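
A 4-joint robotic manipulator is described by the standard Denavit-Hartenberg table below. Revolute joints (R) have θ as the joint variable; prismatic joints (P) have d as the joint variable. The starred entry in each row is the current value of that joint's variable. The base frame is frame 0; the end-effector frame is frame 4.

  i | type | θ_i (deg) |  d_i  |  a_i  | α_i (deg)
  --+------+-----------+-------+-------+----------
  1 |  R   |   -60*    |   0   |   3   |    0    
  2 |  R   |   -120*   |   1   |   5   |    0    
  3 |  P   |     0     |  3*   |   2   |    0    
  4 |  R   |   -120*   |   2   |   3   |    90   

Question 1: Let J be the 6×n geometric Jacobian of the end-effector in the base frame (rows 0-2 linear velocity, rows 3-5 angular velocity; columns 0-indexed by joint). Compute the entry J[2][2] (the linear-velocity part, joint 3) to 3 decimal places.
1.000

prismatic axis z_2 = (0.0000,0.0000,1.0000)
J_v[:, 2] = z_2; J_ω[:, 2] = (0,0,0)
entry J[2][2] = 1.0000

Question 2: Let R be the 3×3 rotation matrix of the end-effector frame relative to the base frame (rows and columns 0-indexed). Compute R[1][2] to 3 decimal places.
-0.500

End-effector z-axis (col 2 of R) = (0.8660,-0.5000,0.0000)
R[1][2] = -0.5000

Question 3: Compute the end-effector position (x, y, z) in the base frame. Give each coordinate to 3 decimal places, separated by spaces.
after link 1: o_1 = (1.5000, -2.5981, 0.0000)
after link 2: o_2 = (-3.5000, -2.5981, 1.0000)
after link 3: o_3 = (-5.5000, -2.5981, 4.0000)
after link 4: o_4 = (-4.0000, -0.0000, 6.0000)

-4.000 -0.000 6.000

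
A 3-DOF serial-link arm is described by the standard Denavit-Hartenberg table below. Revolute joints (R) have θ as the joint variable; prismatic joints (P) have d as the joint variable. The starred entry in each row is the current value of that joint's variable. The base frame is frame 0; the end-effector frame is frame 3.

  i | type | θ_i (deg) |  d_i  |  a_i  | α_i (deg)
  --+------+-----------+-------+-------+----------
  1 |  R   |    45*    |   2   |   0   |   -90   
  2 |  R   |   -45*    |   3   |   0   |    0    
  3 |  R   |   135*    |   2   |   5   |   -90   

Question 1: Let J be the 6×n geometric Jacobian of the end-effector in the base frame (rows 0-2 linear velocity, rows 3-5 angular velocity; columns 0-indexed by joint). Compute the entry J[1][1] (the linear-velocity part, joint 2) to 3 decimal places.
axis z_1 = (-0.7071,0.7071,0.0000); lever o_n−o_1 = (-3.5355,3.5355,-5.0000)
cross product → J_v[:, 1] = (-3.5355,-3.5355,0.0000)
J_ω[:, 1] = z_1
entry J[1][1] = -3.5355

-3.536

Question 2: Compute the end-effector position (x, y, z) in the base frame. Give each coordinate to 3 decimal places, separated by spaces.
-3.536 3.536 -3.000

after link 1: o_1 = (0.0000, 0.0000, 2.0000)
after link 2: o_2 = (-2.1213, 2.1213, 2.0000)
after link 3: o_3 = (-3.5355, 3.5355, -3.0000)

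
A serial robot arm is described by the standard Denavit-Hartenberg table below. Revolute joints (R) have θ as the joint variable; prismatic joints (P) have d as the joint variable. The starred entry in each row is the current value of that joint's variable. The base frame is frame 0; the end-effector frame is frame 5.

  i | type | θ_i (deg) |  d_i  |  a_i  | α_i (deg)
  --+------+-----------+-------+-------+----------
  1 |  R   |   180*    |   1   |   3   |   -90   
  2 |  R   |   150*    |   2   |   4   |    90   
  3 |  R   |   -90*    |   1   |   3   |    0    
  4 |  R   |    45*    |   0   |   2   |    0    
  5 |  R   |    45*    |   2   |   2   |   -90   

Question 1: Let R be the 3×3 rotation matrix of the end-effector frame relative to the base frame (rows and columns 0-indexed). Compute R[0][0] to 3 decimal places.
0.866

End-effector x-axis (col 0 of R) = (0.8660,0.0000,-0.5000)
R[0][0] = 0.8660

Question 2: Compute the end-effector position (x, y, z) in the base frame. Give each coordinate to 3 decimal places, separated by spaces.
after link 1: o_1 = (-3.0000, 0.0000, 1.0000)
after link 2: o_2 = (0.4641, -2.0000, -1.0000)
after link 3: o_3 = (-0.0359, 1.0000, -1.8660)
after link 4: o_4 = (1.1888, 2.4142, -2.5731)
after link 5: o_5 = (1.9209, 2.4142, -5.3052)

1.921 2.414 -5.305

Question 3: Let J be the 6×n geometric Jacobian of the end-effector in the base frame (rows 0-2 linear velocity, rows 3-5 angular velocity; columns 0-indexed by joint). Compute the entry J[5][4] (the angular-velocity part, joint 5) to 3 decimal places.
axis z_4 = (-0.5000,-0.0000,-0.8660); lever o_n−o_4 = (0.7321,0.0000,-2.7321)
cross product → J_v[:, 4] = (0.0000,-2.0000,0.0000)
J_ω[:, 4] = z_4
entry J[5][4] = -0.8660

-0.866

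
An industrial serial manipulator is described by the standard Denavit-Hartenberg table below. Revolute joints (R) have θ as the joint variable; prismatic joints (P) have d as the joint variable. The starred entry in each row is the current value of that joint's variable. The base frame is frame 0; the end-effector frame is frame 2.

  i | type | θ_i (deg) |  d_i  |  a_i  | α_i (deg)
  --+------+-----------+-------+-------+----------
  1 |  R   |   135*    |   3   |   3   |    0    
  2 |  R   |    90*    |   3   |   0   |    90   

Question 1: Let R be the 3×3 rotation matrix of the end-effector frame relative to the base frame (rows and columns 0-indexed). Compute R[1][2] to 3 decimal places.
End-effector z-axis (col 2 of R) = (-0.7071,0.7071,0.0000)
R[1][2] = 0.7071

0.707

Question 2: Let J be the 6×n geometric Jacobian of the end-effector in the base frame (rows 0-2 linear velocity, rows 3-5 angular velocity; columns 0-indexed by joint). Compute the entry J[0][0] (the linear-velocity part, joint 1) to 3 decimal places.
axis z_0 = ẑ; lever o_n−o_0 = (-2.1213,2.1213,6.0000)
cross product → J_v[:, 0] = (-2.1213,-2.1213,0.0000)
J_ω[:, 0] = z_0
entry J[0][0] = -2.1213

-2.121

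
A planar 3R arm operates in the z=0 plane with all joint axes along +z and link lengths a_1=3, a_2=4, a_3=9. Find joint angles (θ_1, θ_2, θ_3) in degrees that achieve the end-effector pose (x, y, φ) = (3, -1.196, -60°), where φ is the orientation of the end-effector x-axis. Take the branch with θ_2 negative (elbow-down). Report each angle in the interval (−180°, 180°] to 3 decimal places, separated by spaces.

119.994 -29.990 -150.004

wrist centre = target − a_3·(cos φ, sin φ) = (-1.5000, 6.5982)
cos θ_2 = (45.7866−3²−4²)/(2·3·4) = 0.8661; θ_2 = -29.9904° (elbow-down)
β = atan2(6.5982,-1.5000) = 102.8076°; ψ = atan2(-1.9994,6.4644) = -17.1866°
θ_1 = β − ψ = 119.9942°
θ_3 = φ − θ_1 − θ_2 = -150.0038° (wrapped to (-180°,180°])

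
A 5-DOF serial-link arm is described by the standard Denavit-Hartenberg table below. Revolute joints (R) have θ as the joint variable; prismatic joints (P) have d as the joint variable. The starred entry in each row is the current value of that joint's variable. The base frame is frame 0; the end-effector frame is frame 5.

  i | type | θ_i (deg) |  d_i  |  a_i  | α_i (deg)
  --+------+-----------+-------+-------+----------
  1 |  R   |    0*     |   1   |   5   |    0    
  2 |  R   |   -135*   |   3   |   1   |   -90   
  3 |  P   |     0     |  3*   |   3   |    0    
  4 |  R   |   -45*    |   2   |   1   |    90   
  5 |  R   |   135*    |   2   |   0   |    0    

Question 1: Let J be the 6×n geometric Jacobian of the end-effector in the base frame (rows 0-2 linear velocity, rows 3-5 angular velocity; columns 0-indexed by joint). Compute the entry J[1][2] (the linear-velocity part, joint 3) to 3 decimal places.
prismatic axis z_2 = (0.7071,-0.7071,0.0000)
J_v[:, 2] = z_2; J_ω[:, 2] = (0,0,0)
entry J[1][2] = -0.7071

-0.707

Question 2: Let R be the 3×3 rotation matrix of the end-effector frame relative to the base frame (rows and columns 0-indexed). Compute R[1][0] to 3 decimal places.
End-effector x-axis (col 0 of R) = (0.8536,-0.1464,-0.5000)
R[1][0] = -0.1464

-0.146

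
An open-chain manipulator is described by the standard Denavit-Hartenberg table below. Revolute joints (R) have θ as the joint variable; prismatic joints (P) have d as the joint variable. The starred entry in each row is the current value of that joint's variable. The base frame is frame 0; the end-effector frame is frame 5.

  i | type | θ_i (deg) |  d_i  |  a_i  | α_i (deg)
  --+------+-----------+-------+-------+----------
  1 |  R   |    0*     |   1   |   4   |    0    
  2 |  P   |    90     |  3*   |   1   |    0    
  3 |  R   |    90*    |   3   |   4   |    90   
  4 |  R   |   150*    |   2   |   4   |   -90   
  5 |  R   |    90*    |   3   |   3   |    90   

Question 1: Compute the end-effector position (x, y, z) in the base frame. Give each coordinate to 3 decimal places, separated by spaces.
after link 1: o_1 = (4.0000, 0.0000, 1.0000)
after link 2: o_2 = (4.0000, 1.0000, 4.0000)
after link 3: o_3 = (0.0000, 1.0000, 7.0000)
after link 4: o_4 = (3.4641, 3.0000, 9.0000)
after link 5: o_5 = (4.9641, 0.0000, 6.4019)

4.964 0.000 6.402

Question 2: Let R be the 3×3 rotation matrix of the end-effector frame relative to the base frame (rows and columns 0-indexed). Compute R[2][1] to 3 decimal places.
End-effector y-axis (col 1 of R) = (0.5000,0.0000,-0.8660)
R[2][1] = -0.8660

-0.866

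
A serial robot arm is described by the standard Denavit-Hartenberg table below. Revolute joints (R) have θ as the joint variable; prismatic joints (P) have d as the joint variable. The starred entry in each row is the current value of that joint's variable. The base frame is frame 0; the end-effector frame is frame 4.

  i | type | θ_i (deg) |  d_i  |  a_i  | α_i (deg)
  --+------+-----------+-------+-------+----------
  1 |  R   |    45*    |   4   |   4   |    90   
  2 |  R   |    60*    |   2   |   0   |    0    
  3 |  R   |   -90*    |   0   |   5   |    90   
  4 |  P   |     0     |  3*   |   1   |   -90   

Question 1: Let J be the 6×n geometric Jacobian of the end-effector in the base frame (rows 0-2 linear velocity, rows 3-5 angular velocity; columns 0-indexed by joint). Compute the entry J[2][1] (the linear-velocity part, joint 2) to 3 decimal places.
axis z_1 = (0.7071,-0.7071,0.0000); lever o_n−o_1 = (4.0278,1.1994,-5.5981)
cross product → J_v[:, 1] = (3.9584,3.9584,3.6962)
J_ω[:, 1] = z_1
entry J[2][1] = 3.6962

3.696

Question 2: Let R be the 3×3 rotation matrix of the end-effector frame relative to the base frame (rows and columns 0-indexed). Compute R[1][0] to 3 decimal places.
0.612

End-effector x-axis (col 0 of R) = (0.6124,0.6124,-0.5000)
R[1][0] = 0.6124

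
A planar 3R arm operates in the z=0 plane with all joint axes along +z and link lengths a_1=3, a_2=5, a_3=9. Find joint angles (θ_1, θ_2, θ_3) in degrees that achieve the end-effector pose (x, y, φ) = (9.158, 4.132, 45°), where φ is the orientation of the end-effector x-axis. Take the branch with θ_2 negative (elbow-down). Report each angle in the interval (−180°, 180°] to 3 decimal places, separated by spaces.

wrist centre = target − a_3·(cos φ, sin φ) = (2.7940, -2.2320)
cos θ_2 = (12.7883−3²−5²)/(2·3·5) = -0.7071; θ_2 = -134.9959° (elbow-down)
β = atan2(-2.2320,2.7940) = -38.6189°; ψ = atan2(-3.5358,-0.5353) = -98.6086°
θ_1 = β − ψ = 59.9897°
θ_3 = φ − θ_1 − θ_2 = 120.0062° (wrapped to (-180°,180°])

59.990 -134.996 120.006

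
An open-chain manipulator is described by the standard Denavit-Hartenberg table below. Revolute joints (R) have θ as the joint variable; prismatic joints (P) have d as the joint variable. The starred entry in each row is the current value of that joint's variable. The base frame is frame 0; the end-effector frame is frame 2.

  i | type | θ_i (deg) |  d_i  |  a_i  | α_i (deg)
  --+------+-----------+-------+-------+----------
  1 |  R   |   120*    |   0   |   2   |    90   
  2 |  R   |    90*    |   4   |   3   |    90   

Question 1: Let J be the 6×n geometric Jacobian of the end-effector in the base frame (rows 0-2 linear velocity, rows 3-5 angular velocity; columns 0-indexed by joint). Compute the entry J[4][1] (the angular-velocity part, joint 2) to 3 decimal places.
0.500

axis z_1 = (0.8660,0.5000,0.0000); lever o_n−o_1 = (3.4641,2.0000,3.0000)
cross product → J_v[:, 1] = (1.5000,-2.5981,0.0000)
J_ω[:, 1] = z_1
entry J[4][1] = 0.5000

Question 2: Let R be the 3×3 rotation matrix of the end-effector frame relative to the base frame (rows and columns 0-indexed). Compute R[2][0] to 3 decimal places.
End-effector x-axis (col 0 of R) = (-0.0000,0.0000,1.0000)
R[2][0] = 1.0000

1.000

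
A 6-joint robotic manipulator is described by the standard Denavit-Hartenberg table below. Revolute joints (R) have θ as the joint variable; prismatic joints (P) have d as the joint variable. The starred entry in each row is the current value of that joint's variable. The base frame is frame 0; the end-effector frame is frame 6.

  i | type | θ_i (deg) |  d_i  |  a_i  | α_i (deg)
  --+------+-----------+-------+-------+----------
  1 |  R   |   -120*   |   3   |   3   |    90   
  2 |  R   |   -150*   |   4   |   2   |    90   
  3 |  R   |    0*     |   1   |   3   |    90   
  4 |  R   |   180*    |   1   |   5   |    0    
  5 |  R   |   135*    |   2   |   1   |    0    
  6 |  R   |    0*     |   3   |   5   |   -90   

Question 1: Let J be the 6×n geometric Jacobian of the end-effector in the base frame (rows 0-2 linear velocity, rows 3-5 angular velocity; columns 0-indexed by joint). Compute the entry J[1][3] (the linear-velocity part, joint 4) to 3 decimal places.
axis z_3 = (0.8660,-0.5000,0.0000); lever o_n−o_3 = (3.8075,-5.4051,-3.2956)
cross product → J_v[:, 3] = (1.6478,2.8540,-2.7772)
J_ω[:, 3] = z_3
entry J[1][3] = 2.8540

2.854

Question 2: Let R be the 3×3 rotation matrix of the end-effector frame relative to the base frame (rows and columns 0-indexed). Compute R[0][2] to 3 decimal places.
0.483

End-effector z-axis (col 2 of R) = (0.4830,0.8365,0.2588)
R[0][2] = 0.4830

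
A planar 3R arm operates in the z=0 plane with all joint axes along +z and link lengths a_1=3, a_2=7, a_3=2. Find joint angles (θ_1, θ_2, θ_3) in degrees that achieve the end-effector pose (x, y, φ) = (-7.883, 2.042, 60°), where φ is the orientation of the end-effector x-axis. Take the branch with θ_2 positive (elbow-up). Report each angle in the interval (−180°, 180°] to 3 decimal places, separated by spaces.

135.002 59.994 -134.996

wrist centre = target − a_3·(cos φ, sin φ) = (-8.8830, 0.3099)
cos θ_2 = (79.0038−3²−7²)/(2·3·7) = 0.5001; θ_2 = 59.9941° (elbow-up)
β = atan2(0.3099,-8.8830) = 178.0016°; ψ = atan2(6.0618,6.5006) = 42.9995°
θ_1 = β − ψ = 135.0022°
θ_3 = φ − θ_1 − θ_2 = -134.9963° (wrapped to (-180°,180°])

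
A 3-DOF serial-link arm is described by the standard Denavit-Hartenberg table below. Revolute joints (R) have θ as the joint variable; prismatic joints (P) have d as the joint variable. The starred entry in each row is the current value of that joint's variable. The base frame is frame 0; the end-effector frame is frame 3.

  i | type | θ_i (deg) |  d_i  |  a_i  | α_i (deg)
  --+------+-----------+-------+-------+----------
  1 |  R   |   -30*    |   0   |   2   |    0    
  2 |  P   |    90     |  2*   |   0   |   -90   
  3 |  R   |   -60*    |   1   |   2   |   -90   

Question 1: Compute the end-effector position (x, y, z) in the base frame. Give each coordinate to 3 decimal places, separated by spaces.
after link 1: o_1 = (1.7321, -1.0000, 0.0000)
after link 2: o_2 = (1.7321, -1.0000, 2.0000)
after link 3: o_3 = (1.3660, 0.3660, 3.7321)

1.366 0.366 3.732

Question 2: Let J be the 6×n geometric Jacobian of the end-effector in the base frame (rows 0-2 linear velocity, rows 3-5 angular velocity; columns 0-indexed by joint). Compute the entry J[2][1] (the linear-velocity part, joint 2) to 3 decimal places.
prismatic axis z_1 = (0.0000,0.0000,1.0000)
J_v[:, 1] = z_1; J_ω[:, 1] = (0,0,0)
entry J[2][1] = 1.0000

1.000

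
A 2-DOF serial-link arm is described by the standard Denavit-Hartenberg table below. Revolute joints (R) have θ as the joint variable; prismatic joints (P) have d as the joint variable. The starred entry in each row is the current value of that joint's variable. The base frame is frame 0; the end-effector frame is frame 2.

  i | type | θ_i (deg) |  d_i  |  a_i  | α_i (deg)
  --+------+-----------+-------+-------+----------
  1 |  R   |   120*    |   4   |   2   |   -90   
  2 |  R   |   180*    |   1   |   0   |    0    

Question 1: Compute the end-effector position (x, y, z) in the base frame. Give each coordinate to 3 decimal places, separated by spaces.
after link 1: o_1 = (-1.0000, 1.7321, 4.0000)
after link 2: o_2 = (-1.8660, 1.2321, 4.0000)

-1.866 1.232 4.000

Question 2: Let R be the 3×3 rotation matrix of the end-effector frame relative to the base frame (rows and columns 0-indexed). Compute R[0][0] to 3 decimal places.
0.500

End-effector x-axis (col 0 of R) = (0.5000,-0.8660,-0.0000)
R[0][0] = 0.5000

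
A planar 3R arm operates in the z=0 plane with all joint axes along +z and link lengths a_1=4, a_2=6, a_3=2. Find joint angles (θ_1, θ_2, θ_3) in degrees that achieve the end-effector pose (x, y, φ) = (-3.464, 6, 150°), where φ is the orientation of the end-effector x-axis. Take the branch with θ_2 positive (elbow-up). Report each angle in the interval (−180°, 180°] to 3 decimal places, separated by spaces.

29.999 120.000 0.001

wrist centre = target − a_3·(cos φ, sin φ) = (-1.7319, 5.0000)
cos θ_2 = (27.9996−4²−6²)/(2·4·6) = -0.5000; θ_2 = 120.0005° (elbow-up)
β = atan2(5.0000,-1.7319) = 109.1056°; ψ = atan2(5.1961,1.0000) = 79.1070°
θ_1 = β − ψ = 29.9985°
θ_3 = φ − θ_1 − θ_2 = 0.0010° (wrapped to (-180°,180°])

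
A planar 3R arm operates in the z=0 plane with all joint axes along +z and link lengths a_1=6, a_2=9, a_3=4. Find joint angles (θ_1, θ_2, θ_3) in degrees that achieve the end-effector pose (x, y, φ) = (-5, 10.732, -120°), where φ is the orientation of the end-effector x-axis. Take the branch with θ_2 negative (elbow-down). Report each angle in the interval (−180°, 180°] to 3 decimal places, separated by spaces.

120.001 -30.002 150.001

wrist centre = target − a_3·(cos φ, sin φ) = (-3.0000, 14.1961)
cos θ_2 = (210.5293−6²−9²)/(2·6·9) = 0.8660; θ_2 = -30.0015° (elbow-down)
β = atan2(14.1961,-3.0000) = 101.9325°; ψ = atan2(-4.5002,13.7941) = -18.0685°
θ_1 = β − ψ = 120.0010°
θ_3 = φ − θ_1 − θ_2 = 150.0006° (wrapped to (-180°,180°])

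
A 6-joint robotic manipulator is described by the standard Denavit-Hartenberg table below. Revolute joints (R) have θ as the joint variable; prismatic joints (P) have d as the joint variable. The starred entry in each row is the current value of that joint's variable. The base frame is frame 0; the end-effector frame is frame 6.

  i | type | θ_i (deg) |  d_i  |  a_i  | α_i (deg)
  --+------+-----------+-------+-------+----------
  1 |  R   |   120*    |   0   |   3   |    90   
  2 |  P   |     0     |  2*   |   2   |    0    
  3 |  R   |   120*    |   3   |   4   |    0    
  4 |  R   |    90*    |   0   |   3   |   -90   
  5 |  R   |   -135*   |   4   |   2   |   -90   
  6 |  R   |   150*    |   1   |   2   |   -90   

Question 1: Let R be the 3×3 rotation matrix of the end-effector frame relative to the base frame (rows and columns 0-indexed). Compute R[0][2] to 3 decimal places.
-0.370

End-effector z-axis (col 2 of R) = (-0.3696,-0.0669,-0.9268)
R[0][2] = -0.3696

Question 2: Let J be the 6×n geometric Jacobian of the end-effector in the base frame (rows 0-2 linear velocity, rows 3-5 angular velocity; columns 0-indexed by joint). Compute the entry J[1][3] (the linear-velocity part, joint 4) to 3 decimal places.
3.773

axis z_3 = (0.8660,0.5000,0.0000); lever o_n−o_3 = (1.5496,-0.8909,-4.3569)
cross product → J_v[:, 3] = (-2.1784,3.7732,-1.5464)
J_ω[:, 3] = z_3
entry J[1][3] = 3.7732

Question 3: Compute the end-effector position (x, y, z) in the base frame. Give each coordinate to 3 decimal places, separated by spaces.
after link 1: o_1 = (-1.5000, 2.5981, 0.0000)
after link 2: o_2 = (-0.7679, 5.3301, 0.0000)
after link 3: o_3 = (2.8301, 5.0981, 3.4641)
after link 4: o_4 = (4.1292, 2.8481, 1.9641)
after link 5: o_5 = (3.7415, 6.3479, -0.7929)
after link 6: o_6 = (4.3798, 4.2072, -0.8928)

4.380 4.207 -0.893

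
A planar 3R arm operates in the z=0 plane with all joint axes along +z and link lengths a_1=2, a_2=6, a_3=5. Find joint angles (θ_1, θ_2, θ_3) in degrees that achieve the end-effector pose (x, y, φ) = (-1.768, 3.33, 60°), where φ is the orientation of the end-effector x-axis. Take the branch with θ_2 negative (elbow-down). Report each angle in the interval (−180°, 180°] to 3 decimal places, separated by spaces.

-30.003 -149.997 -120.000

wrist centre = target − a_3·(cos φ, sin φ) = (-4.2680, -1.0001)
cos θ_2 = (19.2161−2²−6²)/(2·2·6) = -0.8660; θ_2 = -149.9967° (elbow-down)
β = atan2(-1.0001,-4.2680) = -166.8117°; ψ = atan2(-3.0003,-3.1960) = -136.8088°
θ_1 = β − ψ = -30.0029°
θ_3 = φ − θ_1 − θ_2 = -120.0004° (wrapped to (-180°,180°])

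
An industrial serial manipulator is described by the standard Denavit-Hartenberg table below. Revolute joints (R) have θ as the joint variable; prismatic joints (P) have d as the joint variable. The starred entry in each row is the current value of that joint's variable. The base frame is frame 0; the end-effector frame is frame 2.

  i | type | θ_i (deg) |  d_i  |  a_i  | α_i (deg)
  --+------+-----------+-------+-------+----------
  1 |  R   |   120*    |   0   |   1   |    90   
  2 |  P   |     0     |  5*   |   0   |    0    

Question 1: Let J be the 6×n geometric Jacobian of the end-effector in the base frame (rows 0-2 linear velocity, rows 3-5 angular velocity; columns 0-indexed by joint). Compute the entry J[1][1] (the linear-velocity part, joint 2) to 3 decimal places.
prismatic axis z_1 = (0.8660,0.5000,0.0000)
J_v[:, 1] = z_1; J_ω[:, 1] = (0,0,0)
entry J[1][1] = 0.5000

0.500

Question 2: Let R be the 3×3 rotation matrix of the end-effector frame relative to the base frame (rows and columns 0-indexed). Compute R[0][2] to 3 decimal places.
0.866

End-effector z-axis (col 2 of R) = (0.8660,0.5000,0.0000)
R[0][2] = 0.8660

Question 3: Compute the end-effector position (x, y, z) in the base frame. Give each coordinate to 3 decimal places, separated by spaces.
3.830 3.366 0.000

after link 1: o_1 = (-0.5000, 0.8660, 0.0000)
after link 2: o_2 = (3.8301, 3.3660, 0.0000)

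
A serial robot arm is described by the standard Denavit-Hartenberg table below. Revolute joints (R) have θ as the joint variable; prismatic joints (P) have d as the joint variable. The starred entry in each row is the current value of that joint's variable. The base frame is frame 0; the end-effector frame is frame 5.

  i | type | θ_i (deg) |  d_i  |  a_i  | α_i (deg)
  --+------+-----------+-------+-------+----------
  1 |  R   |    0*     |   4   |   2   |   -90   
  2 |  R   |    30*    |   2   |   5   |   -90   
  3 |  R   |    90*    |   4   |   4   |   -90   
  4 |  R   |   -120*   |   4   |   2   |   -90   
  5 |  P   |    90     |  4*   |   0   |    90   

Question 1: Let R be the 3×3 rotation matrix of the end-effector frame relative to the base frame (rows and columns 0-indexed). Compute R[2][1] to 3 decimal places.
-0.433

End-effector y-axis (col 1 of R) = (-0.2500,-0.8660,-0.4330)
R[2][1] = -0.4330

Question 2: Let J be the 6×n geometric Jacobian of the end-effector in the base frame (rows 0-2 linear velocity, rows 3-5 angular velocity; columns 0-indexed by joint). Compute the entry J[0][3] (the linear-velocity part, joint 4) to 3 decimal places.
1.232

axis z_3 = (-0.8660,-0.0000,0.5000); lever o_n−o_3 = (-5.3301,-2.4641,-1.2321)
cross product → J_v[:, 3] = (1.2321,-3.7321,2.1340)
J_ω[:, 3] = z_3
entry J[0][3] = 1.2321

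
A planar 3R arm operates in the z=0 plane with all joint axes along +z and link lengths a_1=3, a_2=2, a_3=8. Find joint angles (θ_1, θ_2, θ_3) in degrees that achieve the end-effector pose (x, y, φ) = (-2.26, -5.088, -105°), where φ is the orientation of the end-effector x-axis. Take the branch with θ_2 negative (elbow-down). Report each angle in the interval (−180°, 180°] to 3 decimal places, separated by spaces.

wrist centre = target − a_3·(cos φ, sin φ) = (-0.1894, 2.6394)
cos θ_2 = (7.0024−3²−2²)/(2·3·2) = -0.4998; θ_2 = -119.9870° (elbow-down)
β = atan2(2.6394,-0.1894) = 94.1055°; ψ = atan2(-1.7323,2.0004) = -40.8915°
θ_1 = β − ψ = 134.9970°
θ_3 = φ − θ_1 − θ_2 = -120.0100° (wrapped to (-180°,180°])

134.997 -119.987 -120.010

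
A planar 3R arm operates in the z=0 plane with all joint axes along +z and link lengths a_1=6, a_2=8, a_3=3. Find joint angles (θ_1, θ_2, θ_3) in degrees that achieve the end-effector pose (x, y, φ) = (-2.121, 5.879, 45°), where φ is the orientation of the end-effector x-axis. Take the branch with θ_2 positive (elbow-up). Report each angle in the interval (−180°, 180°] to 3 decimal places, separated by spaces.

51.938 135.000 -141.938

wrist centre = target − a_3·(cos φ, sin φ) = (-4.2423, 3.7577)
cos θ_2 = (32.1174−6²−8²)/(2·6·8) = -0.7071; θ_2 = 135.0003° (elbow-up)
β = atan2(3.7577,-4.2423) = 138.4667°; ψ = atan2(5.6568,0.3431) = 86.5289°
θ_1 = β − ψ = 51.9378°
θ_3 = φ − θ_1 − θ_2 = -141.9381° (wrapped to (-180°,180°])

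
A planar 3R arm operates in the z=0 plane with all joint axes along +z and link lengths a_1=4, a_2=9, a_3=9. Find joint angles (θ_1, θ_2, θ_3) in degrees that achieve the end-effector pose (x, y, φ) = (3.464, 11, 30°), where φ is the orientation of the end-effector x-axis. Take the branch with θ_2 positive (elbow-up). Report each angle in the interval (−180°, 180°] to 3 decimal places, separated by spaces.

wrist centre = target − a_3·(cos φ, sin φ) = (-4.3302, 6.5000)
cos θ_2 = (61.0009−4²−9²)/(2·4·9) = -0.5000; θ_2 = 119.9992° (elbow-up)
β = atan2(6.5000,-4.3302) = 123.6711°; ψ = atan2(7.7943,-0.4999) = 93.6697°
θ_1 = β − ψ = 30.0015°
θ_3 = φ − θ_1 − θ_2 = -120.0006° (wrapped to (-180°,180°])

30.001 119.999 -120.001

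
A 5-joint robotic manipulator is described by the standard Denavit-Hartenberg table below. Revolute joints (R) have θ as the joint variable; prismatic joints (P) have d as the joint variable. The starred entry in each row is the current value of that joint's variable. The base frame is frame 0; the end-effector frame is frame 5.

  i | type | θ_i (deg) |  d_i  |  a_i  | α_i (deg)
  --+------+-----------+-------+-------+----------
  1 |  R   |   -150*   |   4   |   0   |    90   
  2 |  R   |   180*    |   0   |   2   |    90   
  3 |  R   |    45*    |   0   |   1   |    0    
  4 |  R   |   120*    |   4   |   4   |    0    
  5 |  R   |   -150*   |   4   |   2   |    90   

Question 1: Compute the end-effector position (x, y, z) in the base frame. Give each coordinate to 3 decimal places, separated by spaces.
-0.459 2.345 12.000

after link 1: o_1 = (0.0000, 0.0000, 4.0000)
after link 2: o_2 = (1.7321, 1.0000, 4.0000)
after link 3: o_3 = (1.9909, 1.9659, 4.0000)
after link 4: o_4 = (-1.8728, 0.9306, 8.0000)
after link 5: o_5 = (-0.4586, 2.3449, 12.0000)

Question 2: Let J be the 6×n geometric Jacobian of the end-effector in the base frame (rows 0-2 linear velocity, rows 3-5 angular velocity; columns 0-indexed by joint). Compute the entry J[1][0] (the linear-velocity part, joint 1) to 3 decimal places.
axis z_0 = ẑ; lever o_n−o_0 = (-0.4586,2.3449,12.0000)
cross product → J_v[:, 0] = (-2.3449,-0.4586,0.0000)
J_ω[:, 0] = z_0
entry J[1][0] = -0.4586

-0.459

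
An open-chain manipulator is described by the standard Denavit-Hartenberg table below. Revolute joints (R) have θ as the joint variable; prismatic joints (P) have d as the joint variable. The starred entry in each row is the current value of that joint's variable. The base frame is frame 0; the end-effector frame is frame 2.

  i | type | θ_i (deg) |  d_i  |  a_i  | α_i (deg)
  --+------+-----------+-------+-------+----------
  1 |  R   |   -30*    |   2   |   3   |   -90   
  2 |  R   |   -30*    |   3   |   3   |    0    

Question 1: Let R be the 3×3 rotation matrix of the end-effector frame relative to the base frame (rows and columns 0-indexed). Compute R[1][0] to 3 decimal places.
End-effector x-axis (col 0 of R) = (0.7500,-0.4330,0.5000)
R[1][0] = -0.4330

-0.433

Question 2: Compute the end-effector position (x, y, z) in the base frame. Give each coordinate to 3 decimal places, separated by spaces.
6.348 -0.201 3.500

after link 1: o_1 = (2.5981, -1.5000, 2.0000)
after link 2: o_2 = (6.3481, -0.2010, 3.5000)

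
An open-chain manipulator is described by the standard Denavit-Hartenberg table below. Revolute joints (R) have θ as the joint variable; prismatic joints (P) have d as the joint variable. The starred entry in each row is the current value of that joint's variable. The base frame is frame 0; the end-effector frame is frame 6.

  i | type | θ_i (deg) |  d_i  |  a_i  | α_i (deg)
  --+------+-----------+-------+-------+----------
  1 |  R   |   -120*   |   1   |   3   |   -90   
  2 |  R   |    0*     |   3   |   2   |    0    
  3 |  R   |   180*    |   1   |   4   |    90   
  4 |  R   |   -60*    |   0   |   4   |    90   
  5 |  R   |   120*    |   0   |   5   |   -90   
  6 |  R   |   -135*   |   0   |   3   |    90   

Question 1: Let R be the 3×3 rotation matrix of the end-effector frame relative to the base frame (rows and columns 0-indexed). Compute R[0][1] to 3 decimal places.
End-effector y-axis (col 1 of R) = (0.4330,-0.7500,0.5000)
R[0][1] = 0.4330

0.433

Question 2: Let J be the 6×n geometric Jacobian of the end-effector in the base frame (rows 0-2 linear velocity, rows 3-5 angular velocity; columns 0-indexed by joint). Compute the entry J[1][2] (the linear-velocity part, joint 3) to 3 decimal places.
axis z_2 = (0.8660,-0.5000,0.0000); lever o_n−o_2 = (-0.2514,4.1210,-2.4930)
cross product → J_v[:, 2] = (1.2465,2.1590,3.4432)
J_ω[:, 2] = z_2
entry J[1][2] = 2.1590

2.159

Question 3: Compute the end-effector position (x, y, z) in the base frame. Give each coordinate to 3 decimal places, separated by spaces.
after link 1: o_1 = (-1.5000, -2.5981, 1.0000)
after link 2: o_2 = (0.0981, -5.8301, 1.0000)
after link 3: o_3 = (2.9641, -2.8660, 1.0000)
after link 4: o_4 = (0.9641, 0.5981, 1.0000)
after link 5: o_5 = (2.2141, -1.5670, -3.3301)
after link 6: o_6 = (-0.1533, -1.7091, -1.4930)

-0.153 -1.709 -1.493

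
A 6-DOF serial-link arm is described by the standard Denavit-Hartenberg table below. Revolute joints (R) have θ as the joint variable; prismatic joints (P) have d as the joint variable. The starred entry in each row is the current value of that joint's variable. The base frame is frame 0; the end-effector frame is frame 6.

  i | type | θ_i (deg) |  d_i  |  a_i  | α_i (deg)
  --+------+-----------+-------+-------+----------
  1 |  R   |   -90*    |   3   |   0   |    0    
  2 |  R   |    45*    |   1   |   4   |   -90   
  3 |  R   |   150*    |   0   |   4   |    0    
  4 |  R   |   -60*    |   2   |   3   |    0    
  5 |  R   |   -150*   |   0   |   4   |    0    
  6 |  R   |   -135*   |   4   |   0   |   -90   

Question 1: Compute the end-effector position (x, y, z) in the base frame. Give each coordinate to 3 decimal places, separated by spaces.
after link 1: o_1 = (0.0000, 0.0000, 3.0000)
after link 2: o_2 = (2.8284, -2.8284, 4.0000)
after link 3: o_3 = (0.3789, -0.3789, 2.0000)
after link 4: o_4 = (1.7932, 1.0353, -1.0000)
after link 5: o_5 = (3.2074, -0.3789, 2.4641)
after link 6: o_6 = (6.0358, 2.4495, 2.4641)

6.036 2.449 2.464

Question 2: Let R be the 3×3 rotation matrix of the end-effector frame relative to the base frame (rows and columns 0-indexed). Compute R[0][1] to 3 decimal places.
-0.707

End-effector y-axis (col 1 of R) = (-0.7071,-0.7071,-0.0000)
R[0][1] = -0.7071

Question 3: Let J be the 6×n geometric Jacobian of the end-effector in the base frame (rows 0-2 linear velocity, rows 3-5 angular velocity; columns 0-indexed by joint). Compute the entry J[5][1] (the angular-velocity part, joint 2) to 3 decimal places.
1.000

axis z_1 = (0.0000,0.0000,1.0000); lever o_n−o_1 = (6.0358,2.4495,-0.5359)
cross product → J_v[:, 1] = (-2.4495,6.0358,0.0000)
J_ω[:, 1] = z_1
entry J[5][1] = 1.0000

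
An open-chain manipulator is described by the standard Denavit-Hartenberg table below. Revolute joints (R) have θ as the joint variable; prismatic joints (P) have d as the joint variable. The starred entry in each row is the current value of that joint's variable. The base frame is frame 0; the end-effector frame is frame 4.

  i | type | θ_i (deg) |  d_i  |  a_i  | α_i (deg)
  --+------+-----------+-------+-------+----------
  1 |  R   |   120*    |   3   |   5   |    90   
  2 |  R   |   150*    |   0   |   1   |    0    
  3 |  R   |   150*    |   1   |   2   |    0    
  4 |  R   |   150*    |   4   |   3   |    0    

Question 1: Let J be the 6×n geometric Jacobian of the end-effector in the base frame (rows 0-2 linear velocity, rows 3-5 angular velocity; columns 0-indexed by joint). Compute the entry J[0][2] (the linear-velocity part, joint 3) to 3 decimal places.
axis z_2 = (0.8660,0.5000,0.0000); lever o_n−o_2 = (3.8301,3.3660,1.2679)
cross product → J_v[:, 2] = (0.6340,-1.0981,1.0000)
J_ω[:, 2] = z_2
entry J[0][2] = 0.6340

0.634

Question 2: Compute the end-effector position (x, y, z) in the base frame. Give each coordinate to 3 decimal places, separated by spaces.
after link 1: o_1 = (-2.5000, 4.3301, 3.0000)
after link 2: o_2 = (-2.0670, 3.5801, 3.5000)
after link 3: o_3 = (-1.7010, 4.9462, 1.7679)
after link 4: o_4 = (1.7631, 6.9462, 4.7679)

1.763 6.946 4.768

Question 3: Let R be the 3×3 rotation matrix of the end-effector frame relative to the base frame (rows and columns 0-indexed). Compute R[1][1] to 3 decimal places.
-0.866

End-effector y-axis (col 1 of R) = (0.5000,-0.8660,-0.0000)
R[1][1] = -0.8660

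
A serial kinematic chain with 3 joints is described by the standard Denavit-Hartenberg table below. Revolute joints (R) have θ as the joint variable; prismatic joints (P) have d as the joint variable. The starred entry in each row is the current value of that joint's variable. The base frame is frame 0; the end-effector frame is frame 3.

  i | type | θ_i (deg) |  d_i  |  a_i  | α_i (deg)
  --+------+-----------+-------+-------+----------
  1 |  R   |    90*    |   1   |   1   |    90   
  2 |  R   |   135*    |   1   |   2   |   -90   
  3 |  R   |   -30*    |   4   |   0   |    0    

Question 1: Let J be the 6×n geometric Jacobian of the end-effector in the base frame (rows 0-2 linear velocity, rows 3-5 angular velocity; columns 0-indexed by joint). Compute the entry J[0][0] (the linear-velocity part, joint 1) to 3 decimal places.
axis z_0 = ẑ; lever o_n−o_0 = (1.0000,-3.2426,-0.4142)
cross product → J_v[:, 0] = (3.2426,1.0000,-0.0000)
J_ω[:, 0] = z_0
entry J[0][0] = 3.2426

3.243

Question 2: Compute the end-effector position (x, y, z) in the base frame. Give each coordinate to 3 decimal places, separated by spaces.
after link 1: o_1 = (0.0000, 1.0000, 1.0000)
after link 2: o_2 = (1.0000, -0.4142, 2.4142)
after link 3: o_3 = (1.0000, -3.2426, -0.4142)

1.000 -3.243 -0.414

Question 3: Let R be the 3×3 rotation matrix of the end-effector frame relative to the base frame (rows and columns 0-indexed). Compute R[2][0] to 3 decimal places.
End-effector x-axis (col 0 of R) = (0.5000,-0.6124,0.6124)
R[2][0] = 0.6124

0.612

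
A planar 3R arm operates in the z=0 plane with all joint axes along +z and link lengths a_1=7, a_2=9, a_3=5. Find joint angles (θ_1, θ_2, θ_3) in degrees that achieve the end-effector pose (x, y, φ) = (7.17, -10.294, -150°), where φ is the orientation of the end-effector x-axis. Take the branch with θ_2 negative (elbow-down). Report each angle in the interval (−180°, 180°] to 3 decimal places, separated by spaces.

0.001 -60.000 -90.001

wrist centre = target − a_3·(cos φ, sin φ) = (11.5001, -7.7940)
cos θ_2 = (192.9994−7²−9²)/(2·7·9) = 0.5000; θ_2 = -60.0003° (elbow-down)
β = atan2(-7.7940,11.5001) = -34.1267°; ψ = atan2(-7.7943,11.5000) = -34.1280°
θ_1 = β − ψ = 0.0013°
θ_3 = φ − θ_1 − θ_2 = -90.0009° (wrapped to (-180°,180°])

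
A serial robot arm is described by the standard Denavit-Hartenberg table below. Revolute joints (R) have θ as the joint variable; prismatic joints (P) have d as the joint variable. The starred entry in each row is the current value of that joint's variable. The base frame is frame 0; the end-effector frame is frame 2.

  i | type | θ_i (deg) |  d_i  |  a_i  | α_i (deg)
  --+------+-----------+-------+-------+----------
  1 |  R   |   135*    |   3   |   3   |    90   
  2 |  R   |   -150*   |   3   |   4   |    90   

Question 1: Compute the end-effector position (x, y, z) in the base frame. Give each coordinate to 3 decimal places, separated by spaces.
after link 1: o_1 = (-2.1213, 2.1213, 3.0000)
after link 2: o_2 = (2.4495, 1.7932, 1.0000)

2.449 1.793 1.000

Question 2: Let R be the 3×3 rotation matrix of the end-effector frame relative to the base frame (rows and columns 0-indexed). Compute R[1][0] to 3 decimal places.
-0.612

End-effector x-axis (col 0 of R) = (0.6124,-0.6124,-0.5000)
R[1][0] = -0.6124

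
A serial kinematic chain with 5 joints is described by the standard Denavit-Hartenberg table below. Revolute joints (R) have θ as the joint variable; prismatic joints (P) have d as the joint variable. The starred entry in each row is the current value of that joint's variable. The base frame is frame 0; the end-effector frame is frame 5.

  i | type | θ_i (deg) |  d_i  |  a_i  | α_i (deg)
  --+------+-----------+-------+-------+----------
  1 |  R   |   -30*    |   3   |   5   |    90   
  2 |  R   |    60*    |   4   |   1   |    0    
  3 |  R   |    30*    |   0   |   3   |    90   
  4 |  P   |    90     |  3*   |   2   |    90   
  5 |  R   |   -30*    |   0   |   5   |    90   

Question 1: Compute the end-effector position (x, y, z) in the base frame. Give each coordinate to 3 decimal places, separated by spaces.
after link 1: o_1 = (4.3301, -2.5000, 3.0000)
after link 2: o_2 = (2.7631, -6.2141, 3.8660)
after link 3: o_3 = (2.7631, -6.2141, 6.8660)
after link 4: o_4 = (4.3612, -9.4462, 6.8660)
after link 5: o_5 = (0.0311, -11.9462, 6.8660)

0.031 -11.946 6.866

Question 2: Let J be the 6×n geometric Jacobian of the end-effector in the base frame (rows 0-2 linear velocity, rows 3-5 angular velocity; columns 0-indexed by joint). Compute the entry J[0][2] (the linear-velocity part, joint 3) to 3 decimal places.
axis z_2 = (-0.5000,-0.8660,0.0000); lever o_n−o_2 = (-2.7321,-5.7321,3.0000)
cross product → J_v[:, 2] = (-2.5981,1.5000,0.5000)
J_ω[:, 2] = z_2
entry J[0][2] = -2.5981

-2.598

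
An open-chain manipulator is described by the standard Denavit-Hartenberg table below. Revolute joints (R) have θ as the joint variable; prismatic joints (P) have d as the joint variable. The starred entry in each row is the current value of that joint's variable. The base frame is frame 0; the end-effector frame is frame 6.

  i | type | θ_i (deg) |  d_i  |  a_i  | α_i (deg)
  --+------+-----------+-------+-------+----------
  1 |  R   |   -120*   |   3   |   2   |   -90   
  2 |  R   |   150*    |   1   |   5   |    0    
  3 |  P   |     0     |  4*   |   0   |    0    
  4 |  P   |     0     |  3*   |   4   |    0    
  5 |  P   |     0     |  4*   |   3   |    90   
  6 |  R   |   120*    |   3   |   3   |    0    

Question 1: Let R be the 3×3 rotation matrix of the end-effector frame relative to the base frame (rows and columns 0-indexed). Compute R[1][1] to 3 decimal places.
End-effector y-axis (col 1 of R) = (-0.8080,-0.3995,0.4330)
R[1][1] = -0.3995

-0.400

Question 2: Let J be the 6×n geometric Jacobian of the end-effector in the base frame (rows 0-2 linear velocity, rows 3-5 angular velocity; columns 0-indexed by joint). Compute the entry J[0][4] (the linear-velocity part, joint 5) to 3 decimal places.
0.866

prismatic axis z_4 = (0.8660,-0.5000,0.0000)
J_v[:, 4] = z_4; J_ω[:, 4] = (0,0,0)
entry J[0][4] = 0.8660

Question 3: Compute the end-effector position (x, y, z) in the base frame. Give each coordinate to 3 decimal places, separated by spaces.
15.439 -2.455 -4.848

after link 1: o_1 = (-1.0000, -1.7321, 3.0000)
after link 2: o_2 = (2.0311, 1.5179, 0.5000)
after link 3: o_3 = (5.4952, -0.4821, 0.5000)
after link 4: o_4 = (9.8253, 1.0179, -1.5000)
after link 5: o_5 = (14.5885, 1.2679, -3.0000)
after link 6: o_6 = (15.4389, -2.4551, -4.8481)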